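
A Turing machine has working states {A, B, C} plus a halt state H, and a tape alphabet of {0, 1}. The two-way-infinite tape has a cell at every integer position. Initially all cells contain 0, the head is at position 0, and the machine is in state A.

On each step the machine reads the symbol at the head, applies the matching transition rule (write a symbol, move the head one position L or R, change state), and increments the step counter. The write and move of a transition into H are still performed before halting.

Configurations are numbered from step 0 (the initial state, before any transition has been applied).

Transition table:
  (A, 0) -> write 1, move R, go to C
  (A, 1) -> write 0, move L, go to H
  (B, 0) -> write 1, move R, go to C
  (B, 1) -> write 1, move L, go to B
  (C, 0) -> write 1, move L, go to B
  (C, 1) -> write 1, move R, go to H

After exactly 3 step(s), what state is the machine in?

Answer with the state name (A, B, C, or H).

Step 1: in state A at pos 0, read 0 -> (A,0)->write 1,move R,goto C. Now: state=C, head=1, tape[-1..2]=0100 (head:   ^)
Step 2: in state C at pos 1, read 0 -> (C,0)->write 1,move L,goto B. Now: state=B, head=0, tape[-1..2]=0110 (head:  ^)
Step 3: in state B at pos 0, read 1 -> (B,1)->write 1,move L,goto B. Now: state=B, head=-1, tape[-2..2]=00110 (head:  ^)

Answer: B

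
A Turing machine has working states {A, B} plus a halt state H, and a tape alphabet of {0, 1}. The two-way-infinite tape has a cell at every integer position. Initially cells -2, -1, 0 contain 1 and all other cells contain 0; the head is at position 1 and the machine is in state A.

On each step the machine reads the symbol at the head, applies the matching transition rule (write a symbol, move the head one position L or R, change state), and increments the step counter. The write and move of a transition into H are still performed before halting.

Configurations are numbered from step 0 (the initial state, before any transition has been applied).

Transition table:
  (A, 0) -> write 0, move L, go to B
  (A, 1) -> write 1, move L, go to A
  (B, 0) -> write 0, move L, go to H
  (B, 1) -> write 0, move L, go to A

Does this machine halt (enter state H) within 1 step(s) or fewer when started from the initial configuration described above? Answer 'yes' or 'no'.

Step 1: in state A at pos 1, read 0 -> (A,0)->write 0,move L,goto B. Now: state=B, head=0, tape[-3..2]=011100 (head:    ^)
After 1 step(s): state = B (not H) -> not halted within 1 -> no

Answer: no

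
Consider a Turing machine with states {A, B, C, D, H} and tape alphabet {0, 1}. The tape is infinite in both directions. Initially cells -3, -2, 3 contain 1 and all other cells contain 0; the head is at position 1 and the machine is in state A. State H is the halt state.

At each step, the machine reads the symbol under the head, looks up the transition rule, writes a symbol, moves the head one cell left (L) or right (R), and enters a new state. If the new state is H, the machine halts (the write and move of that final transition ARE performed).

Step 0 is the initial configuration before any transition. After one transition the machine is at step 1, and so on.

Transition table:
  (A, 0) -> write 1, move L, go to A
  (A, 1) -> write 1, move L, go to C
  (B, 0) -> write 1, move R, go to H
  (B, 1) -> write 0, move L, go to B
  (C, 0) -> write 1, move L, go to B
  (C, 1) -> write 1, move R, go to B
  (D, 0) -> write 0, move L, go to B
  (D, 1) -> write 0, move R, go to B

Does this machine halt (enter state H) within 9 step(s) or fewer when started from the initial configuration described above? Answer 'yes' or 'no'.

Step 1: in state A at pos 1, read 0 -> (A,0)->write 1,move L,goto A. Now: state=A, head=0, tape[-4..4]=011001010 (head:     ^)
Step 2: in state A at pos 0, read 0 -> (A,0)->write 1,move L,goto A. Now: state=A, head=-1, tape[-4..4]=011011010 (head:    ^)
Step 3: in state A at pos -1, read 0 -> (A,0)->write 1,move L,goto A. Now: state=A, head=-2, tape[-4..4]=011111010 (head:   ^)
Step 4: in state A at pos -2, read 1 -> (A,1)->write 1,move L,goto C. Now: state=C, head=-3, tape[-4..4]=011111010 (head:  ^)
Step 5: in state C at pos -3, read 1 -> (C,1)->write 1,move R,goto B. Now: state=B, head=-2, tape[-4..4]=011111010 (head:   ^)
Step 6: in state B at pos -2, read 1 -> (B,1)->write 0,move L,goto B. Now: state=B, head=-3, tape[-4..4]=010111010 (head:  ^)
Step 7: in state B at pos -3, read 1 -> (B,1)->write 0,move L,goto B. Now: state=B, head=-4, tape[-5..4]=0000111010 (head:  ^)
Step 8: in state B at pos -4, read 0 -> (B,0)->write 1,move R,goto H. Now: state=H, head=-3, tape[-5..4]=0100111010 (head:   ^)
State H reached at step 8; 8 <= 9 -> yes

Answer: yes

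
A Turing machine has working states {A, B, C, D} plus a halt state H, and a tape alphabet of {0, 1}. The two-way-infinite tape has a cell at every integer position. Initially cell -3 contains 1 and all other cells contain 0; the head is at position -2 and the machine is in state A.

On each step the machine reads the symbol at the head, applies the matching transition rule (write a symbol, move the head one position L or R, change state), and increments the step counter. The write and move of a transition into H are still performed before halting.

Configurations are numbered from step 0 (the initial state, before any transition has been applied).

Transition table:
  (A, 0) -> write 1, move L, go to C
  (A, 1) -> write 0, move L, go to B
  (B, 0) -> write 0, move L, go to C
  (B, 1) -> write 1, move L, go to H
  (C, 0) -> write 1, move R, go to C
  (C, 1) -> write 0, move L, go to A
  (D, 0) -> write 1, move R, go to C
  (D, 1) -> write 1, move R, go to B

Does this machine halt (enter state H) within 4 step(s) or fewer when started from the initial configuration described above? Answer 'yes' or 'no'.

Step 1: in state A at pos -2, read 0 -> (A,0)->write 1,move L,goto C. Now: state=C, head=-3, tape[-4..-1]=0110 (head:  ^)
Step 2: in state C at pos -3, read 1 -> (C,1)->write 0,move L,goto A. Now: state=A, head=-4, tape[-5..-1]=00010 (head:  ^)
Step 3: in state A at pos -4, read 0 -> (A,0)->write 1,move L,goto C. Now: state=C, head=-5, tape[-6..-1]=001010 (head:  ^)
Step 4: in state C at pos -5, read 0 -> (C,0)->write 1,move R,goto C. Now: state=C, head=-4, tape[-6..-1]=011010 (head:   ^)
After 4 step(s): state = C (not H) -> not halted within 4 -> no

Answer: no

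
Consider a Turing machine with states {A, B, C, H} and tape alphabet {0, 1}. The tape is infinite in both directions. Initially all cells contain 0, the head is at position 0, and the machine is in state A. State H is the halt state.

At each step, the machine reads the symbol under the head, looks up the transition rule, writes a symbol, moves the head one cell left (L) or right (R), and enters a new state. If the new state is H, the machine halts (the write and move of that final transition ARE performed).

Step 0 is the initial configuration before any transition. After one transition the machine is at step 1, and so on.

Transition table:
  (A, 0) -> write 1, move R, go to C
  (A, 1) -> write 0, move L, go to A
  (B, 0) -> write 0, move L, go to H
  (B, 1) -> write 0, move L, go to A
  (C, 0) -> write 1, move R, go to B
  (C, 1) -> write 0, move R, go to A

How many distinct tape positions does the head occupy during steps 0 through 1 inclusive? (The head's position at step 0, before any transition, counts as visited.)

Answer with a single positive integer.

Step 1: in state A at pos 0, read 0 -> (A,0)->write 1,move R,goto C. Now: state=C, head=1, tape[-1..2]=0100 (head:   ^)
Head positions at steps 0..1: starting at 0, distinct positions visited = {0, 1} -> 2 position(s)

Answer: 2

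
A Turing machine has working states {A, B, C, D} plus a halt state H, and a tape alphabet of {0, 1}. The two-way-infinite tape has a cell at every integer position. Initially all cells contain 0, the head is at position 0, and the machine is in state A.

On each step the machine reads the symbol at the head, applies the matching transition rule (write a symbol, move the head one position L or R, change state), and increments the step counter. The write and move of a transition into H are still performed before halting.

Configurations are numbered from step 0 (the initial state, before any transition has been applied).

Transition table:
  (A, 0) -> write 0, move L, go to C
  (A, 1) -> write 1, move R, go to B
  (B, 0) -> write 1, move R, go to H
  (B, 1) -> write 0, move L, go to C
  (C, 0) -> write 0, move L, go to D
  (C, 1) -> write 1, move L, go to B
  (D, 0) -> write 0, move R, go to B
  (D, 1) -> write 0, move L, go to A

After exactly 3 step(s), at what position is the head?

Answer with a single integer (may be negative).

Answer: -1

Derivation:
Step 1: in state A at pos 0, read 0 -> (A,0)->write 0,move L,goto C. Now: state=C, head=-1, tape[-2..1]=0000 (head:  ^)
Step 2: in state C at pos -1, read 0 -> (C,0)->write 0,move L,goto D. Now: state=D, head=-2, tape[-3..1]=00000 (head:  ^)
Step 3: in state D at pos -2, read 0 -> (D,0)->write 0,move R,goto B. Now: state=B, head=-1, tape[-3..1]=00000 (head:   ^)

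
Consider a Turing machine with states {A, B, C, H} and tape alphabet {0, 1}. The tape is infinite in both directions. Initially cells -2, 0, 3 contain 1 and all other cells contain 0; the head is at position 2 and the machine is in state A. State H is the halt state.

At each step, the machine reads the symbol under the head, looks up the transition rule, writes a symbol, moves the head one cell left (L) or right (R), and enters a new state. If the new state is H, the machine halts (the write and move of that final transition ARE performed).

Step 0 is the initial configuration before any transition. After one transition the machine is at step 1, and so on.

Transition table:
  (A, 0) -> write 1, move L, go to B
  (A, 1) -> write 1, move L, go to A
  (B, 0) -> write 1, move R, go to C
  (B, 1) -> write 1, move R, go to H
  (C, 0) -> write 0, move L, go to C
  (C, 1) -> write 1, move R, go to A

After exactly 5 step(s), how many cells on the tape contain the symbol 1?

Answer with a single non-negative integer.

Step 1: in state A at pos 2, read 0 -> (A,0)->write 1,move L,goto B. Now: state=B, head=1, tape[-3..4]=01010110 (head:     ^)
Step 2: in state B at pos 1, read 0 -> (B,0)->write 1,move R,goto C. Now: state=C, head=2, tape[-3..4]=01011110 (head:      ^)
Step 3: in state C at pos 2, read 1 -> (C,1)->write 1,move R,goto A. Now: state=A, head=3, tape[-3..4]=01011110 (head:       ^)
Step 4: in state A at pos 3, read 1 -> (A,1)->write 1,move L,goto A. Now: state=A, head=2, tape[-3..4]=01011110 (head:      ^)
Step 5: in state A at pos 2, read 1 -> (A,1)->write 1,move L,goto A. Now: state=A, head=1, tape[-3..4]=01011110 (head:     ^)
Cells containing 1 after step 5: {-2, 0, 1, 2, 3} -> 5 cell(s)

Answer: 5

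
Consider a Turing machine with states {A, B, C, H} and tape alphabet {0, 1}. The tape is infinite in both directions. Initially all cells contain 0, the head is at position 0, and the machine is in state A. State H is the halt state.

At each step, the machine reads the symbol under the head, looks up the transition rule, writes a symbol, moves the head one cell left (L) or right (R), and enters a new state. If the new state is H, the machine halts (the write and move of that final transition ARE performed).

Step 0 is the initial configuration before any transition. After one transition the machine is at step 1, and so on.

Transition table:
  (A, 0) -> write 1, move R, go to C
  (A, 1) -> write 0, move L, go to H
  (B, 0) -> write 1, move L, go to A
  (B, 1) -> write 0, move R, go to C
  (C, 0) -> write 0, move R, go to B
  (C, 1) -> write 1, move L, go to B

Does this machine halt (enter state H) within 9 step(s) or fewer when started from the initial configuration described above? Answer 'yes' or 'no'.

Step 1: in state A at pos 0, read 0 -> (A,0)->write 1,move R,goto C. Now: state=C, head=1, tape[-1..2]=0100 (head:   ^)
Step 2: in state C at pos 1, read 0 -> (C,0)->write 0,move R,goto B. Now: state=B, head=2, tape[-1..3]=01000 (head:    ^)
Step 3: in state B at pos 2, read 0 -> (B,0)->write 1,move L,goto A. Now: state=A, head=1, tape[-1..3]=01010 (head:   ^)
Step 4: in state A at pos 1, read 0 -> (A,0)->write 1,move R,goto C. Now: state=C, head=2, tape[-1..3]=01110 (head:    ^)
Step 5: in state C at pos 2, read 1 -> (C,1)->write 1,move L,goto B. Now: state=B, head=1, tape[-1..3]=01110 (head:   ^)
Step 6: in state B at pos 1, read 1 -> (B,1)->write 0,move R,goto C. Now: state=C, head=2, tape[-1..3]=01010 (head:    ^)
Step 7: in state C at pos 2, read 1 -> (C,1)->write 1,move L,goto B. Now: state=B, head=1, tape[-1..3]=01010 (head:   ^)
Step 8: in state B at pos 1, read 0 -> (B,0)->write 1,move L,goto A. Now: state=A, head=0, tape[-1..3]=01110 (head:  ^)
Step 9: in state A at pos 0, read 1 -> (A,1)->write 0,move L,goto H. Now: state=H, head=-1, tape[-2..3]=000110 (head:  ^)
State H reached at step 9; 9 <= 9 -> yes

Answer: yes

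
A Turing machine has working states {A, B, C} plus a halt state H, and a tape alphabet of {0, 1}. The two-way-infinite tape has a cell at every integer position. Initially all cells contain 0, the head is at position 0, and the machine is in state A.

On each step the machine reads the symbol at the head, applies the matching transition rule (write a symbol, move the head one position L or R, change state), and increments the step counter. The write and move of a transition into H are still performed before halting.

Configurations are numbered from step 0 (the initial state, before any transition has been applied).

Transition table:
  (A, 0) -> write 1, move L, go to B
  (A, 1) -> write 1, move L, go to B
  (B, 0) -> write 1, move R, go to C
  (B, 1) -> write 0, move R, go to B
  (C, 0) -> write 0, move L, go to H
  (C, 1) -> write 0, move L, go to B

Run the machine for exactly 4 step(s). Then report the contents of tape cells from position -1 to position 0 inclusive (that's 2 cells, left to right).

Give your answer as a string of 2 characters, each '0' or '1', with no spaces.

Answer: 00

Derivation:
Step 1: in state A at pos 0, read 0 -> (A,0)->write 1,move L,goto B. Now: state=B, head=-1, tape[-2..1]=0010 (head:  ^)
Step 2: in state B at pos -1, read 0 -> (B,0)->write 1,move R,goto C. Now: state=C, head=0, tape[-2..1]=0110 (head:   ^)
Step 3: in state C at pos 0, read 1 -> (C,1)->write 0,move L,goto B. Now: state=B, head=-1, tape[-2..1]=0100 (head:  ^)
Step 4: in state B at pos -1, read 1 -> (B,1)->write 0,move R,goto B. Now: state=B, head=0, tape[-2..1]=0000 (head:   ^)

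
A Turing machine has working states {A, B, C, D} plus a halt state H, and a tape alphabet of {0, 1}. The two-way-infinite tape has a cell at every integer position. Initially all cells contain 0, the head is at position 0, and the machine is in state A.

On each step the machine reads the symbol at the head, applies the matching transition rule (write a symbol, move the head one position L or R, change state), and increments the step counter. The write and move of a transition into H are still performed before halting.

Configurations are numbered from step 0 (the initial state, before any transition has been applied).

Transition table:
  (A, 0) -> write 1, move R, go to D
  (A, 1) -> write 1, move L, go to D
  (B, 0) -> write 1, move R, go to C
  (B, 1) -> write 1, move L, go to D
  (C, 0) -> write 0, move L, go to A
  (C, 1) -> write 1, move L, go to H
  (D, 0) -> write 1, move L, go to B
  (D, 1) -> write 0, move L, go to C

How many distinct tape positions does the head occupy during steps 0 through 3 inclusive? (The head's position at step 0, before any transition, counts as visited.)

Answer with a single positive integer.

Answer: 3

Derivation:
Step 1: in state A at pos 0, read 0 -> (A,0)->write 1,move R,goto D. Now: state=D, head=1, tape[-1..2]=0100 (head:   ^)
Step 2: in state D at pos 1, read 0 -> (D,0)->write 1,move L,goto B. Now: state=B, head=0, tape[-1..2]=0110 (head:  ^)
Step 3: in state B at pos 0, read 1 -> (B,1)->write 1,move L,goto D. Now: state=D, head=-1, tape[-2..2]=00110 (head:  ^)
Head positions at steps 0..3: starting at 0, distinct positions visited = {-1, 0, 1} -> 3 position(s)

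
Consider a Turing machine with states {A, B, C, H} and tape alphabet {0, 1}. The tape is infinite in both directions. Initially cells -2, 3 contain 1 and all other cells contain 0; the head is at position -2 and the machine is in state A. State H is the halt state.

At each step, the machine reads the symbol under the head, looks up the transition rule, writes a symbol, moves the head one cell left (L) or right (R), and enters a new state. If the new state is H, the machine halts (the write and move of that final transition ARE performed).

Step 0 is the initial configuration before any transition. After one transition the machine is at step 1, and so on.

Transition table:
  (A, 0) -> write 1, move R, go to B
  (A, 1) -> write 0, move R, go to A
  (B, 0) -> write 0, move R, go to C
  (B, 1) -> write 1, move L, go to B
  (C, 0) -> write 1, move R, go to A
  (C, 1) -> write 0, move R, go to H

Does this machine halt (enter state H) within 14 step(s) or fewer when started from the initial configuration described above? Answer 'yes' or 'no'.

Step 1: in state A at pos -2, read 1 -> (A,1)->write 0,move R,goto A. Now: state=A, head=-1, tape[-3..4]=00000010 (head:   ^)
Step 2: in state A at pos -1, read 0 -> (A,0)->write 1,move R,goto B. Now: state=B, head=0, tape[-3..4]=00100010 (head:    ^)
Step 3: in state B at pos 0, read 0 -> (B,0)->write 0,move R,goto C. Now: state=C, head=1, tape[-3..4]=00100010 (head:     ^)
Step 4: in state C at pos 1, read 0 -> (C,0)->write 1,move R,goto A. Now: state=A, head=2, tape[-3..4]=00101010 (head:      ^)
Step 5: in state A at pos 2, read 0 -> (A,0)->write 1,move R,goto B. Now: state=B, head=3, tape[-3..4]=00101110 (head:       ^)
Step 6: in state B at pos 3, read 1 -> (B,1)->write 1,move L,goto B. Now: state=B, head=2, tape[-3..4]=00101110 (head:      ^)
Step 7: in state B at pos 2, read 1 -> (B,1)->write 1,move L,goto B. Now: state=B, head=1, tape[-3..4]=00101110 (head:     ^)
Step 8: in state B at pos 1, read 1 -> (B,1)->write 1,move L,goto B. Now: state=B, head=0, tape[-3..4]=00101110 (head:    ^)
Step 9: in state B at pos 0, read 0 -> (B,0)->write 0,move R,goto C. Now: state=C, head=1, tape[-3..4]=00101110 (head:     ^)
Step 10: in state C at pos 1, read 1 -> (C,1)->write 0,move R,goto H. Now: state=H, head=2, tape[-3..4]=00100110 (head:      ^)
State H reached at step 10; 10 <= 14 -> yes

Answer: yes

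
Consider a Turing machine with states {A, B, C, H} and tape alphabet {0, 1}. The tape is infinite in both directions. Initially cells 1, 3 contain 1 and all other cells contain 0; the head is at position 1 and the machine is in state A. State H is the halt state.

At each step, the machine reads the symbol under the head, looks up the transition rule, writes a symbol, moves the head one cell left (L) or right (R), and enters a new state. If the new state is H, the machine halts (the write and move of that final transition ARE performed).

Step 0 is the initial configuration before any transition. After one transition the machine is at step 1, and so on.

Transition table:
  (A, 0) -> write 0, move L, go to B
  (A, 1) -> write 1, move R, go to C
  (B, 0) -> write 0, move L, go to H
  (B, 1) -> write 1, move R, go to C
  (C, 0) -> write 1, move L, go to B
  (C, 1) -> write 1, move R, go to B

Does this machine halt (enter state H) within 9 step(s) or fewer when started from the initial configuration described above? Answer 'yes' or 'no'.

Answer: yes

Derivation:
Step 1: in state A at pos 1, read 1 -> (A,1)->write 1,move R,goto C. Now: state=C, head=2, tape[0..4]=01010 (head:   ^)
Step 2: in state C at pos 2, read 0 -> (C,0)->write 1,move L,goto B. Now: state=B, head=1, tape[0..4]=01110 (head:  ^)
Step 3: in state B at pos 1, read 1 -> (B,1)->write 1,move R,goto C. Now: state=C, head=2, tape[0..4]=01110 (head:   ^)
Step 4: in state C at pos 2, read 1 -> (C,1)->write 1,move R,goto B. Now: state=B, head=3, tape[0..4]=01110 (head:    ^)
Step 5: in state B at pos 3, read 1 -> (B,1)->write 1,move R,goto C. Now: state=C, head=4, tape[0..5]=011100 (head:     ^)
Step 6: in state C at pos 4, read 0 -> (C,0)->write 1,move L,goto B. Now: state=B, head=3, tape[0..5]=011110 (head:    ^)
Step 7: in state B at pos 3, read 1 -> (B,1)->write 1,move R,goto C. Now: state=C, head=4, tape[0..5]=011110 (head:     ^)
Step 8: in state C at pos 4, read 1 -> (C,1)->write 1,move R,goto B. Now: state=B, head=5, tape[0..6]=0111100 (head:      ^)
Step 9: in state B at pos 5, read 0 -> (B,0)->write 0,move L,goto H. Now: state=H, head=4, tape[0..6]=0111100 (head:     ^)
State H reached at step 9; 9 <= 9 -> yes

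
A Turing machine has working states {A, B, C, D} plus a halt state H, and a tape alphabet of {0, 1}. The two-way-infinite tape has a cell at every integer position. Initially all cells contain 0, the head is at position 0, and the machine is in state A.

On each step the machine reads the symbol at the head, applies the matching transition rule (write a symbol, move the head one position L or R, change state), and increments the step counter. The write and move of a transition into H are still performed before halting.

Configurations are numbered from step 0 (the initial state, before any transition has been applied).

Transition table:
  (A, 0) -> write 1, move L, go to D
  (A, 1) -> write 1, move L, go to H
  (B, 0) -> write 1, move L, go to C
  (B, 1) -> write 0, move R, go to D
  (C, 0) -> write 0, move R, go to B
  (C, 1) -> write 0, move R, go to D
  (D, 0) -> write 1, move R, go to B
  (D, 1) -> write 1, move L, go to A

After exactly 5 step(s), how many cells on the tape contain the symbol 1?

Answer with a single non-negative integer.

Step 1: in state A at pos 0, read 0 -> (A,0)->write 1,move L,goto D. Now: state=D, head=-1, tape[-2..1]=0010 (head:  ^)
Step 2: in state D at pos -1, read 0 -> (D,0)->write 1,move R,goto B. Now: state=B, head=0, tape[-2..1]=0110 (head:   ^)
Step 3: in state B at pos 0, read 1 -> (B,1)->write 0,move R,goto D. Now: state=D, head=1, tape[-2..2]=01000 (head:    ^)
Step 4: in state D at pos 1, read 0 -> (D,0)->write 1,move R,goto B. Now: state=B, head=2, tape[-2..3]=010100 (head:     ^)
Step 5: in state B at pos 2, read 0 -> (B,0)->write 1,move L,goto C. Now: state=C, head=1, tape[-2..3]=010110 (head:    ^)
Cells containing 1 after step 5: {-1, 1, 2} -> 3 cell(s)

Answer: 3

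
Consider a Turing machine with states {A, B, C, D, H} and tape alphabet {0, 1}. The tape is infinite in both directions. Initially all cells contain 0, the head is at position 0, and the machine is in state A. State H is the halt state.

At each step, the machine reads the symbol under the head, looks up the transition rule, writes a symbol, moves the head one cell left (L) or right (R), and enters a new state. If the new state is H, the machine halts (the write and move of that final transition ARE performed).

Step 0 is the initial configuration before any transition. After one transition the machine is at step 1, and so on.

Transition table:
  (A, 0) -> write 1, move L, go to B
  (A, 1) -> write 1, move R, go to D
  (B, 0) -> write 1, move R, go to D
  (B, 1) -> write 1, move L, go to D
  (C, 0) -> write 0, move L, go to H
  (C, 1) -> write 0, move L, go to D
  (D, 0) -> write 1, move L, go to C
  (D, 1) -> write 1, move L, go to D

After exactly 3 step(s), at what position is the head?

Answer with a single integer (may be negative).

Step 1: in state A at pos 0, read 0 -> (A,0)->write 1,move L,goto B. Now: state=B, head=-1, tape[-2..1]=0010 (head:  ^)
Step 2: in state B at pos -1, read 0 -> (B,0)->write 1,move R,goto D. Now: state=D, head=0, tape[-2..1]=0110 (head:   ^)
Step 3: in state D at pos 0, read 1 -> (D,1)->write 1,move L,goto D. Now: state=D, head=-1, tape[-2..1]=0110 (head:  ^)

Answer: -1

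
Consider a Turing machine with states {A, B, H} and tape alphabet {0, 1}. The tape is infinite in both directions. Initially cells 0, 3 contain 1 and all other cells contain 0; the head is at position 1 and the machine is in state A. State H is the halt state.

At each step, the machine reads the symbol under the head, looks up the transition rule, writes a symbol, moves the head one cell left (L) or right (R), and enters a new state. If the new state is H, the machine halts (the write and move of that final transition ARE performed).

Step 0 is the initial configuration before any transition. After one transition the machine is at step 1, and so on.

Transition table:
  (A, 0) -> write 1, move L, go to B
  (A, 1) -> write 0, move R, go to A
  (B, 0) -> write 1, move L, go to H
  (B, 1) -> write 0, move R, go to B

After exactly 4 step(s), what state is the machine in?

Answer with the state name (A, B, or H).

Step 1: in state A at pos 1, read 0 -> (A,0)->write 1,move L,goto B. Now: state=B, head=0, tape[-1..4]=011010 (head:  ^)
Step 2: in state B at pos 0, read 1 -> (B,1)->write 0,move R,goto B. Now: state=B, head=1, tape[-1..4]=001010 (head:   ^)
Step 3: in state B at pos 1, read 1 -> (B,1)->write 0,move R,goto B. Now: state=B, head=2, tape[-1..4]=000010 (head:    ^)
Step 4: in state B at pos 2, read 0 -> (B,0)->write 1,move L,goto H. Now: state=H, head=1, tape[-1..4]=000110 (head:   ^)

Answer: H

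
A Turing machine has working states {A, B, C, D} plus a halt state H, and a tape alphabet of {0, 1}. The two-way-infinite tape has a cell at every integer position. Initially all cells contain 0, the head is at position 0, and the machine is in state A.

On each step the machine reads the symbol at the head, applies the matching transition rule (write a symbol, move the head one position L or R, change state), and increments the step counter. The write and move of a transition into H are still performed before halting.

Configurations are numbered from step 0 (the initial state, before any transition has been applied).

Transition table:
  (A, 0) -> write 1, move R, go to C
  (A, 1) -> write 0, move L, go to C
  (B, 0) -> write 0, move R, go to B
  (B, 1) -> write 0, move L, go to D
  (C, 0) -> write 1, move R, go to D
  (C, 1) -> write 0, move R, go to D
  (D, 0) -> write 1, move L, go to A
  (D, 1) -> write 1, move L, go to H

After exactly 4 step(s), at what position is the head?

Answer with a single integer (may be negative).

Answer: 0

Derivation:
Step 1: in state A at pos 0, read 0 -> (A,0)->write 1,move R,goto C. Now: state=C, head=1, tape[-1..2]=0100 (head:   ^)
Step 2: in state C at pos 1, read 0 -> (C,0)->write 1,move R,goto D. Now: state=D, head=2, tape[-1..3]=01100 (head:    ^)
Step 3: in state D at pos 2, read 0 -> (D,0)->write 1,move L,goto A. Now: state=A, head=1, tape[-1..3]=01110 (head:   ^)
Step 4: in state A at pos 1, read 1 -> (A,1)->write 0,move L,goto C. Now: state=C, head=0, tape[-1..3]=01010 (head:  ^)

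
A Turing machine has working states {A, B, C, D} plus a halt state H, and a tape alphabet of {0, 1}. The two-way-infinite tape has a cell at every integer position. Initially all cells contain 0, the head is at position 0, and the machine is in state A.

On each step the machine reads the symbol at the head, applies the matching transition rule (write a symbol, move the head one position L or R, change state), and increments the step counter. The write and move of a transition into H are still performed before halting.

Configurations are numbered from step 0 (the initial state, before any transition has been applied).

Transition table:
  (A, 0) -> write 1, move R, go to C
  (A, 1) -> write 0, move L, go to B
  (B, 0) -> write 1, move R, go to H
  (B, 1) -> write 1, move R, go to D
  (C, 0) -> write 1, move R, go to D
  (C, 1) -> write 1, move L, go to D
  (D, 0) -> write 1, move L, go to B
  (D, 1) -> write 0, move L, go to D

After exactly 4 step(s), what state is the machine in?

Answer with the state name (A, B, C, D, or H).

Step 1: in state A at pos 0, read 0 -> (A,0)->write 1,move R,goto C. Now: state=C, head=1, tape[-1..2]=0100 (head:   ^)
Step 2: in state C at pos 1, read 0 -> (C,0)->write 1,move R,goto D. Now: state=D, head=2, tape[-1..3]=01100 (head:    ^)
Step 3: in state D at pos 2, read 0 -> (D,0)->write 1,move L,goto B. Now: state=B, head=1, tape[-1..3]=01110 (head:   ^)
Step 4: in state B at pos 1, read 1 -> (B,1)->write 1,move R,goto D. Now: state=D, head=2, tape[-1..3]=01110 (head:    ^)

Answer: D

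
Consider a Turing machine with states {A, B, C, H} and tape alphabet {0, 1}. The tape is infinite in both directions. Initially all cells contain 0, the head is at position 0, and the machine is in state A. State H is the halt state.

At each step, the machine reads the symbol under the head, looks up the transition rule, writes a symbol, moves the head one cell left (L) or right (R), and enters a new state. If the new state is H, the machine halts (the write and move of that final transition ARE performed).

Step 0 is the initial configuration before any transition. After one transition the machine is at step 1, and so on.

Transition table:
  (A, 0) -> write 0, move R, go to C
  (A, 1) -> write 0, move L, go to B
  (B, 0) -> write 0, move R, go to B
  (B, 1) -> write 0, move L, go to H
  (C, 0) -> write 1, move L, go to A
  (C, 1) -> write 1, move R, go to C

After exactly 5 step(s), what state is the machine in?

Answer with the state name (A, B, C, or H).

Answer: A

Derivation:
Step 1: in state A at pos 0, read 0 -> (A,0)->write 0,move R,goto C. Now: state=C, head=1, tape[-1..2]=0000 (head:   ^)
Step 2: in state C at pos 1, read 0 -> (C,0)->write 1,move L,goto A. Now: state=A, head=0, tape[-1..2]=0010 (head:  ^)
Step 3: in state A at pos 0, read 0 -> (A,0)->write 0,move R,goto C. Now: state=C, head=1, tape[-1..2]=0010 (head:   ^)
Step 4: in state C at pos 1, read 1 -> (C,1)->write 1,move R,goto C. Now: state=C, head=2, tape[-1..3]=00100 (head:    ^)
Step 5: in state C at pos 2, read 0 -> (C,0)->write 1,move L,goto A. Now: state=A, head=1, tape[-1..3]=00110 (head:   ^)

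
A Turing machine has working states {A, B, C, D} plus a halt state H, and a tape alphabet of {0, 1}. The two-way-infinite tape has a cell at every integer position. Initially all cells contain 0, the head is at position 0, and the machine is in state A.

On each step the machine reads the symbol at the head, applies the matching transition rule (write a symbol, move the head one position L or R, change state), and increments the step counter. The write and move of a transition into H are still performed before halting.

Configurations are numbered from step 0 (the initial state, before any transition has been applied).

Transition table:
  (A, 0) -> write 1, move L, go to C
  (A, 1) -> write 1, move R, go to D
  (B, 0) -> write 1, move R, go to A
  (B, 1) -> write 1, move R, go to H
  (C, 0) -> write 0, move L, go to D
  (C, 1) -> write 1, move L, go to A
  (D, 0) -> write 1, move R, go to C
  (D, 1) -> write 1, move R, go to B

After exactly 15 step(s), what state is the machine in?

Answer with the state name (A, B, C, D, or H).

Step 1: in state A at pos 0, read 0 -> (A,0)->write 1,move L,goto C. Now: state=C, head=-1, tape[-2..1]=0010 (head:  ^)
Step 2: in state C at pos -1, read 0 -> (C,0)->write 0,move L,goto D. Now: state=D, head=-2, tape[-3..1]=00010 (head:  ^)
Step 3: in state D at pos -2, read 0 -> (D,0)->write 1,move R,goto C. Now: state=C, head=-1, tape[-3..1]=01010 (head:   ^)
Step 4: in state C at pos -1, read 0 -> (C,0)->write 0,move L,goto D. Now: state=D, head=-2, tape[-3..1]=01010 (head:  ^)
Step 5: in state D at pos -2, read 1 -> (D,1)->write 1,move R,goto B. Now: state=B, head=-1, tape[-3..1]=01010 (head:   ^)
Step 6: in state B at pos -1, read 0 -> (B,0)->write 1,move R,goto A. Now: state=A, head=0, tape[-3..1]=01110 (head:    ^)
Step 7: in state A at pos 0, read 1 -> (A,1)->write 1,move R,goto D. Now: state=D, head=1, tape[-3..2]=011100 (head:     ^)
Step 8: in state D at pos 1, read 0 -> (D,0)->write 1,move R,goto C. Now: state=C, head=2, tape[-3..3]=0111100 (head:      ^)
Step 9: in state C at pos 2, read 0 -> (C,0)->write 0,move L,goto D. Now: state=D, head=1, tape[-3..3]=0111100 (head:     ^)
Step 10: in state D at pos 1, read 1 -> (D,1)->write 1,move R,goto B. Now: state=B, head=2, tape[-3..3]=0111100 (head:      ^)
Step 11: in state B at pos 2, read 0 -> (B,0)->write 1,move R,goto A. Now: state=A, head=3, tape[-3..4]=01111100 (head:       ^)
Step 12: in state A at pos 3, read 0 -> (A,0)->write 1,move L,goto C. Now: state=C, head=2, tape[-3..4]=01111110 (head:      ^)
Step 13: in state C at pos 2, read 1 -> (C,1)->write 1,move L,goto A. Now: state=A, head=1, tape[-3..4]=01111110 (head:     ^)
Step 14: in state A at pos 1, read 1 -> (A,1)->write 1,move R,goto D. Now: state=D, head=2, tape[-3..4]=01111110 (head:      ^)
Step 15: in state D at pos 2, read 1 -> (D,1)->write 1,move R,goto B. Now: state=B, head=3, tape[-3..4]=01111110 (head:       ^)

Answer: B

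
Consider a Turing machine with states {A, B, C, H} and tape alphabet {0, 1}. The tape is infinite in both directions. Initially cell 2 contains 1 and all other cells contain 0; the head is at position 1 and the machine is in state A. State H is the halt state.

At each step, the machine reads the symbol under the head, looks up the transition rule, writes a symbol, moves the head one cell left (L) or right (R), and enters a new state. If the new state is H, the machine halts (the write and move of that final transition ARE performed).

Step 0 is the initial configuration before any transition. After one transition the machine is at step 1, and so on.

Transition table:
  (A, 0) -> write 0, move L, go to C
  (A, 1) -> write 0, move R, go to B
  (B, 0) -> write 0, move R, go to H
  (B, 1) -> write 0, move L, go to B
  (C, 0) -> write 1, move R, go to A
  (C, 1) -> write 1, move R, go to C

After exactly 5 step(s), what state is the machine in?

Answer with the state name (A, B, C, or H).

Answer: A

Derivation:
Step 1: in state A at pos 1, read 0 -> (A,0)->write 0,move L,goto C. Now: state=C, head=0, tape[-1..3]=00010 (head:  ^)
Step 2: in state C at pos 0, read 0 -> (C,0)->write 1,move R,goto A. Now: state=A, head=1, tape[-1..3]=01010 (head:   ^)
Step 3: in state A at pos 1, read 0 -> (A,0)->write 0,move L,goto C. Now: state=C, head=0, tape[-1..3]=01010 (head:  ^)
Step 4: in state C at pos 0, read 1 -> (C,1)->write 1,move R,goto C. Now: state=C, head=1, tape[-1..3]=01010 (head:   ^)
Step 5: in state C at pos 1, read 0 -> (C,0)->write 1,move R,goto A. Now: state=A, head=2, tape[-1..3]=01110 (head:    ^)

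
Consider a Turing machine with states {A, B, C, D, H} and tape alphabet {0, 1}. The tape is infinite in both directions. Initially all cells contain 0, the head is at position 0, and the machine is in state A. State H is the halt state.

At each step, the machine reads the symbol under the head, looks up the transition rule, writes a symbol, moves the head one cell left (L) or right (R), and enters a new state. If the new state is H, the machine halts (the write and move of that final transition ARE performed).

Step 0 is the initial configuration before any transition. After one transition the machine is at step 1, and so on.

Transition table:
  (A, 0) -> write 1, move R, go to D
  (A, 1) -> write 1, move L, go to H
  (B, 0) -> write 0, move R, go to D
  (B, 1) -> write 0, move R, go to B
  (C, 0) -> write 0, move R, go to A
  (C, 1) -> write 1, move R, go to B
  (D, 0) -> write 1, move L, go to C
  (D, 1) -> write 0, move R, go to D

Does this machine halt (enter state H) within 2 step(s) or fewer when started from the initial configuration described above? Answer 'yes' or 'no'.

Step 1: in state A at pos 0, read 0 -> (A,0)->write 1,move R,goto D. Now: state=D, head=1, tape[-1..2]=0100 (head:   ^)
Step 2: in state D at pos 1, read 0 -> (D,0)->write 1,move L,goto C. Now: state=C, head=0, tape[-1..2]=0110 (head:  ^)
After 2 step(s): state = C (not H) -> not halted within 2 -> no

Answer: no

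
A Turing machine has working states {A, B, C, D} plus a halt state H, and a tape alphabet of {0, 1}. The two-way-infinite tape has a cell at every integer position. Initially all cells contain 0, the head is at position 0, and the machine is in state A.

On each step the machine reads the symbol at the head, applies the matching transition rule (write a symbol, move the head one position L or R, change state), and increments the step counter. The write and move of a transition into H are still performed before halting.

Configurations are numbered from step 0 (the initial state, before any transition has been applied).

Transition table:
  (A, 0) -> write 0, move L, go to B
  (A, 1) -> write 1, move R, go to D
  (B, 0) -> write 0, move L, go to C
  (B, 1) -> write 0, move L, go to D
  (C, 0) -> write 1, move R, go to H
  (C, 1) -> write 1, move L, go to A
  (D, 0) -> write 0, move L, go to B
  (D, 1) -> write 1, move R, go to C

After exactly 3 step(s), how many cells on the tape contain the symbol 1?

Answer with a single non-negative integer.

Answer: 1

Derivation:
Step 1: in state A at pos 0, read 0 -> (A,0)->write 0,move L,goto B. Now: state=B, head=-1, tape[-2..1]=0000 (head:  ^)
Step 2: in state B at pos -1, read 0 -> (B,0)->write 0,move L,goto C. Now: state=C, head=-2, tape[-3..1]=00000 (head:  ^)
Step 3: in state C at pos -2, read 0 -> (C,0)->write 1,move R,goto H. Now: state=H, head=-1, tape[-3..1]=01000 (head:   ^)
Cells containing 1 after step 3: {-2} -> 1 cell(s)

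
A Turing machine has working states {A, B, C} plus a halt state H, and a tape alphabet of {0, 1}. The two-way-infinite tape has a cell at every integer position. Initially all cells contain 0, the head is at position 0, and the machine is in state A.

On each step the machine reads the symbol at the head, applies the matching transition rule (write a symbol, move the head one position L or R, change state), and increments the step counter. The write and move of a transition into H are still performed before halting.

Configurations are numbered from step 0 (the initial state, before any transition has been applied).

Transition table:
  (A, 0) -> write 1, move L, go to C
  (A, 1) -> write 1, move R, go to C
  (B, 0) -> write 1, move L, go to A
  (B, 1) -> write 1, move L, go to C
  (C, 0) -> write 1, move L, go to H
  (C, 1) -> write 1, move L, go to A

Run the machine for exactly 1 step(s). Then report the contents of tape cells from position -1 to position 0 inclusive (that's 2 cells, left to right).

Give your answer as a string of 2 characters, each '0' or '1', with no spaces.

Answer: 01

Derivation:
Step 1: in state A at pos 0, read 0 -> (A,0)->write 1,move L,goto C. Now: state=C, head=-1, tape[-2..1]=0010 (head:  ^)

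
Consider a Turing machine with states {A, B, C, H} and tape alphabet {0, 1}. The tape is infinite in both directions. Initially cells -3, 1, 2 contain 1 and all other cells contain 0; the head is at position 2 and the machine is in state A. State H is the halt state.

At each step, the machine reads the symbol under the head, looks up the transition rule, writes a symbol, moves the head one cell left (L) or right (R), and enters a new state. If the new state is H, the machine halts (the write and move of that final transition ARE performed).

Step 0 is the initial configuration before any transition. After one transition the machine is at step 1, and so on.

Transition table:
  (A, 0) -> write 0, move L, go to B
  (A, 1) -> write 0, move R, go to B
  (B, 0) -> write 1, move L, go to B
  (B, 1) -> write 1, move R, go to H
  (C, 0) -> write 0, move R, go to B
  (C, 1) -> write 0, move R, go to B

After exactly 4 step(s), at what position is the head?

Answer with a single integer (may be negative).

Answer: 2

Derivation:
Step 1: in state A at pos 2, read 1 -> (A,1)->write 0,move R,goto B. Now: state=B, head=3, tape[-4..4]=010001000 (head:        ^)
Step 2: in state B at pos 3, read 0 -> (B,0)->write 1,move L,goto B. Now: state=B, head=2, tape[-4..4]=010001010 (head:       ^)
Step 3: in state B at pos 2, read 0 -> (B,0)->write 1,move L,goto B. Now: state=B, head=1, tape[-4..4]=010001110 (head:      ^)
Step 4: in state B at pos 1, read 1 -> (B,1)->write 1,move R,goto H. Now: state=H, head=2, tape[-4..4]=010001110 (head:       ^)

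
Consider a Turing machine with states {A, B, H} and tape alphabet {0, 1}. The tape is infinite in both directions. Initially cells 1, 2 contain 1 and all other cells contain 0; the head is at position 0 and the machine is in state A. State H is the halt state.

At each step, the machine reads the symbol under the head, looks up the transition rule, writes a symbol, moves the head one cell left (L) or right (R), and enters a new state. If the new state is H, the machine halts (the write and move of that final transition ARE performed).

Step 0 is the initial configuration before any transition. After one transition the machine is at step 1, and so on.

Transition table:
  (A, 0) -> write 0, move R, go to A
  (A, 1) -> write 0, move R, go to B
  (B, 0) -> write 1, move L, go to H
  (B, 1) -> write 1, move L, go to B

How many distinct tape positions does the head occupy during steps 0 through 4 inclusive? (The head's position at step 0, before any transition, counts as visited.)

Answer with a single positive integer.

Answer: 3

Derivation:
Step 1: in state A at pos 0, read 0 -> (A,0)->write 0,move R,goto A. Now: state=A, head=1, tape[-1..3]=00110 (head:   ^)
Step 2: in state A at pos 1, read 1 -> (A,1)->write 0,move R,goto B. Now: state=B, head=2, tape[-1..3]=00010 (head:    ^)
Step 3: in state B at pos 2, read 1 -> (B,1)->write 1,move L,goto B. Now: state=B, head=1, tape[-1..3]=00010 (head:   ^)
Step 4: in state B at pos 1, read 0 -> (B,0)->write 1,move L,goto H. Now: state=H, head=0, tape[-1..3]=00110 (head:  ^)
Head positions at steps 0..4: starting at 0, distinct positions visited = {0, 1, 2} -> 3 position(s)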